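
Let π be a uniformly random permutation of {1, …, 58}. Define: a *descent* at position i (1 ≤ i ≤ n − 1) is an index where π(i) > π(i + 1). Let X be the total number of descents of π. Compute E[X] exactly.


Write X = Σ X_I over i = 1, …, 57, with X_I the indicator of one descent.
There are 57 indicators.
For each fixed i, the pair (π(i), π(i+1)) is a uniformly random ordered pair of distinct values from {1, …, 58}; by symmetry P[π(i) > π(i+1)] = 1/2.
By linearity: E[X] = 57 · (1/2) = (58 − 1) · (1/2) = 57/2 ≈ 28.500000.

E[X] = 57/2 = 28.500000.


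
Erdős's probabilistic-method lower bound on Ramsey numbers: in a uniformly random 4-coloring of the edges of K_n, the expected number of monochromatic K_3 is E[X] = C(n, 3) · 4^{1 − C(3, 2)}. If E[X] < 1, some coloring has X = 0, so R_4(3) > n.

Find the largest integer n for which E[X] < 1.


We need C(n, 3) · 4^{1 − 3} < 1, i.e. C(n, 3) < 4^{3 − 1} = 16.
Check values of n near the boundary:
  n = 4: C(4, 3) = 4; 4 < 16? YES
  n = 5: C(5, 3) = 10; 10 < 16? YES
  n = 6: C(6, 3) = 20; 20 < 16? NO
  n = 7: C(7, 3) = 35; 35 < 16? NO
The largest n with C(n, 3) < 16 is n = 5 (where E[X] = 5/8 ≈ 0.62500). Hence R_4(3) > 5, i.e. R_4(3) ≥ 6.

Largest n = 5; hence R_4(3) > 5.


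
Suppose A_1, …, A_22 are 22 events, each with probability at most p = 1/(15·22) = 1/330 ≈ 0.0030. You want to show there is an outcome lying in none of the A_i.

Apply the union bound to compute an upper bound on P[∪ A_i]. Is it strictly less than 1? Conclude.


Union bound: P[∪_{i=1}^{22} A_i] ≤ Σ_i P[A_i] ≤ 22·p = 22·(1/330) = 1/15.
Numerically: 1/15 ≈ 0.0667.
Is 1/15 < 1? YES.
Since P[∪ A_i] ≤ 1/15 < 1, the complement has P[∩ A_i^c] ≥ 1 − 1/15 = 14/15 > 0, so some outcome avoids every A_i.

22·p = 1/15 ≈ 0.0667; existence CERTIFIED by the union bound.


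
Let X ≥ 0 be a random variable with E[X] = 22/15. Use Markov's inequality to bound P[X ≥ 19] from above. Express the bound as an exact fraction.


μ = E[X] = 22/15, a = 19.
Markov: P[X ≥ 19] ≤ μ/a = (22/15)/19 = 22/285.
Numerically: ≈ 0.0772.
(Since a = 19 > μ = 1.4667, the bound 22/285 is < 1 and informative.)

P[X ≥ 19] ≤ 22/285 ≈ 0.0772.


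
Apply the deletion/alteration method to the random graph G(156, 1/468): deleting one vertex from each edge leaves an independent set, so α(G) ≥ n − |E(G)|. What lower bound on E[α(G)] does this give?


E[|E(G)|] = C(156, 2)·p = 12090 · (1/468) = 155/6.
E[α(G)] ≥ n − E[|E(G)|] = 156 − 155/6 = 781/6.
Numerically: ≈ 130.16667.
(This is only a lower bound; the true E[α(G)] may be larger.)

E[α(G)] ≥ 781/6 ≈ 130.16667.


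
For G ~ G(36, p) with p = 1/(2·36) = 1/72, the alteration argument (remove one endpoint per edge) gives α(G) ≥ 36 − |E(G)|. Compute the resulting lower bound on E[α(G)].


E[|E(G)|] = C(36, 2)·p = 630 · (1/72) = 35/4.
E[α(G)] ≥ n − E[|E(G)|] = 36 − 35/4 = 109/4.
Numerically: ≈ 27.25000.
(This is only a lower bound; the true E[α(G)] may be larger.)

E[α(G)] ≥ 109/4 ≈ 27.25000.


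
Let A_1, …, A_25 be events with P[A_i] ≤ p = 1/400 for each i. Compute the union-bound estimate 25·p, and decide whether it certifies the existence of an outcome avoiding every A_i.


Union bound: P[∪_{i=1}^{25} A_i] ≤ Σ_i P[A_i] ≤ 25·p = 25·(1/400) = 1/16.
Numerically: 1/16 ≈ 0.062.
Is 1/16 < 1? YES.
Since P[∪ A_i] ≤ 1/16 < 1, the complement has P[∩ A_i^c] ≥ 1 − 1/16 = 15/16 > 0, so some outcome avoids every A_i.

25·p = 1/16 ≈ 0.062; existence CERTIFIED by the union bound.


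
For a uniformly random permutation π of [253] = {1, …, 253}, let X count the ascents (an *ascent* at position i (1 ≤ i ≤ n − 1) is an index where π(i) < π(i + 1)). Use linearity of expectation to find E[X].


Write X = Σ X_I over i = 1, …, 252, with X_I the indicator of one ascent.
There are 252 indicators.
For each fixed i, the pair (π(i), π(i+1)) is a uniformly random ordered pair of distinct values from {1, …, 253}; by symmetry P[π(i) < π(i+1)] = 1/2.
By linearity: E[X] = 252 · (1/2) = (253 − 1) · (1/2) = 126 ≈ 126.00000.

E[X] = 126 = 126.00000.


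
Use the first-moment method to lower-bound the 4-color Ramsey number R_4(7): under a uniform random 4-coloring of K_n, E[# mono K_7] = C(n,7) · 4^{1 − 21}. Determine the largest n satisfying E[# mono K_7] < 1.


We need C(n, 7) · 4^{1 − 21} < 1, i.e. C(n, 7) < 4^{21 − 1} = 1099511627776.
Check values of n near the boundary:
  n = 177: C(177, 7) = 957664425960; 957664425960 < 1099511627776? YES
  n = 178: C(178, 7) = 996867063280; 996867063280 < 1099511627776? YES
  n = 179: C(179, 7) = 1037437234460; 1037437234460 < 1099511627776? YES
  n = 180: C(180, 7) = 1079414463600; 1079414463600 < 1099511627776? YES
  n = 181: C(181, 7) = 1122839183400; 1122839183400 < 1099511627776? NO
  n = 182: C(182, 7) = 1167752750736; 1167752750736 < 1099511627776? NO
The largest n with C(n, 7) < 1099511627776 is n = 180 (where E[X] = 67463403975/68719476736 ≈ 0.981722). Hence R_4(7) > 180, i.e. R_4(7) ≥ 181.

Largest n = 180; hence R_4(7) > 180.


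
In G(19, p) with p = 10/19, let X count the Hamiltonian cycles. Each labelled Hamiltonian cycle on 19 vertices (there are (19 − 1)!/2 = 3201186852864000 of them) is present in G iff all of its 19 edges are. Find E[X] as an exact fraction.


K_19 has (19 − 1)!/2 = 3201186852864000 labelled Hamiltonian cycles.
For each such Hamiltonian cycle H, let X_H = 1 if all 19 edges of H are present in G. Then P[X_H = 1] = p^{19} = (10/19)^{19} = 10000000000000000000/1978419655660313589123979.
By linearity: E[X] = Σ_H E[X_H] = 3201186852864000 · p^{19} = 3201186852864000 · 10000000000000000000/1978419655660313589123979 = 32011868528640000000000000000000000/1978419655660313589123979.
Numerically: E[X] ≈ 1.6181e+10.

E[X] = 3201186852864000 · (10/19)^{19} = 32011868528640000000000000000000000/1978419655660313589123979 ≈ 1.6181e+10.


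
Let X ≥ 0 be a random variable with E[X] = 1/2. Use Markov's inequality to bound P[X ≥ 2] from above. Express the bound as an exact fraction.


μ = E[X] = 1/2, a = 2.
Markov: P[X ≥ 2] ≤ μ/a = (1/2)/2 = 1/4.
Numerically: ≈ 0.250000.
(Since a = 2 > μ = 0.500000, the bound 1/4 is < 1 and informative.)

P[X ≥ 2] ≤ 1/4 ≈ 0.250000.


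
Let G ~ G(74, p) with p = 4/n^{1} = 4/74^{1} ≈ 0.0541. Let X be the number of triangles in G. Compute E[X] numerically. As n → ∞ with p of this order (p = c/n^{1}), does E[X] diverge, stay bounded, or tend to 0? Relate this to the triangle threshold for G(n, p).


Number of potential triangles: C(74, 3) = 64824.
Each occurs with probability p³ ≈ (0.0541)³ ≈ 1.57937e-04.
By linearity: E[X] = C(74, 3)·p³ ≈ 64824 · 1.57937e-04 ≈ 10.238.
Here α = 1, so p = 4/n is exactly at the triangle threshold p ~ 1/n. Asymptotically E[X] → c³/6 = 4³/6 = 32/3 ≈ 10.667, a bounded constant. In this regime the triangle count is asymptotically Poisson(c³/6).

E[X] ≈ 10.238; in regime p = Θ(1/n^{1}) E[X] stays bounded (at the triangle threshold p ~ 1/n).


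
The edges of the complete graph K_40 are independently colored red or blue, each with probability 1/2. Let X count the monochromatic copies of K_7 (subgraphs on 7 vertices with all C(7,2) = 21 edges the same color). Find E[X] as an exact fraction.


Let X = Σ_S X_S over the C(40, 7) = 18643560 subsets S of size 7, where X_S = 1 if the K_7 on S is monochromatic.
For a fixed S, the K_7 on S has C(7, 2) = 21 edges. P[all 21 edges red] = (1/2)^21, and likewise for blue, so P[monochromatic] = 2·(1/2)^21 = 2^{1 − 21} = 1/1048576.
By linearity: E[X] = C(40, 7) · 2^{1 − 21} = 18643560 · 1/1048576 = 2330445/131072.
Numerically: E[X] ≈ 17.77988.

E[X] = C(40,7)·2^(1−C(7,2)) = 2330445/131072 ≈ 17.77988.


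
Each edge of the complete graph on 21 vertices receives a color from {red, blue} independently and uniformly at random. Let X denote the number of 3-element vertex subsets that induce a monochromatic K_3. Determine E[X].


Let X = Σ_S X_S over the C(21, 3) = 1330 subsets S of size 3, where X_S = 1 if the K_3 on S is monochromatic.
For a fixed S, the K_3 on S has C(3, 2) = 3 edges. P[all 3 edges red] = (1/2)^3, and likewise for blue, so P[monochromatic] = 2·(1/2)^3 = 2^{1 − 3} = 1/4.
By linearity of expectation: E[X] = C(21, 3) · 2^{1 − 3} = 1330 · 1/4 = 665/2.
Numerically: E[X] ≈ 332.500.

E[X] = C(21,3)·2^(1−C(3,2)) = 665/2 ≈ 332.500.


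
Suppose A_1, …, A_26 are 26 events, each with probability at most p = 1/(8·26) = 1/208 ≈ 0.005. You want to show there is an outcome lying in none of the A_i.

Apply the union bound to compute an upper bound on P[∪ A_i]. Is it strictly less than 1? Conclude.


Union bound: P[∪_{i=1}^{26} A_i] ≤ Σ_i P[A_i] ≤ 26·p = 26·(1/208) = 1/8.
Numerically: 1/8 ≈ 0.125.
Is 1/8 < 1? YES.
Since P[∪ A_i] ≤ 1/8 < 1, the complement has P[∩ A_i^c] ≥ 1 − 1/8 = 7/8 > 0, so some outcome avoids every A_i.

26·p = 1/8 ≈ 0.125; existence CERTIFIED by the union bound.


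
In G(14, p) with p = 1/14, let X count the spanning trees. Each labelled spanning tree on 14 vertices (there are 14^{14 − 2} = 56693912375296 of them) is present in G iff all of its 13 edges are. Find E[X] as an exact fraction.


K_14 has 14^{14 − 2} = 56693912375296 labelled spanning trees.
For each such spanning tree H, let X_H = 1 if all 13 edges of H are present in G. Then P[X_H = 1] = p^{13} = (1/14)^{13} = 1/793714773254144.
Summing the indicators: E[X] = Σ_H E[X_H] = 56693912375296 · p^{13} = 56693912375296 · 1/793714773254144 = 1/14.
Numerically: E[X] ≈ 0.071429.

E[X] = 56693912375296 · (1/14)^{13} = 1/14 ≈ 0.071429.


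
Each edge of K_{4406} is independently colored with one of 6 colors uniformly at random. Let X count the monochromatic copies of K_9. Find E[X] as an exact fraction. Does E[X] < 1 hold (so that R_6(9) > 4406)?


E[X] = C(4406, 9) · 6^{1 − 36} = 1710356485221788389505285700 · 6^{−35} = 1710356485221788389505285700/1719070799748422591028658176.
As a reduced fraction: E[X] = 142529707101815699125440475/143255899979035215919054848 ≈ 0.99493.
Is E[X] < 1? YES.
Since E[X] < 1, there exists a 6-coloring of K_{4406} with no monochromatic K_9; hence R_6(9) > 4406.

E[X] = 142529707101815699125440475/143255899979035215919054848 ≈ 0.99493; E[X] < 1, so R_6(9) > 4406.


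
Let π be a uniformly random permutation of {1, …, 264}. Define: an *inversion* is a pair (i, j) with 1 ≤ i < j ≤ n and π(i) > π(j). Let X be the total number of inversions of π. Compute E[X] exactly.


Write X = Σ X_I over the C(264, 2) = 34716 pairs i < j, with X_I the indicator of one inversion.
There are 34716 indicators.
For each fixed pair i < j, the values π(i) and π(j) are two distinct elements of {1, …, 264} in uniformly random order; by symmetry P[π(i) > π(j)] = 1/2.
By linearity: E[X] = 34716 · (1/2) = C(264, 2) · (1/2) = 34716/2 = 17358 ≈ 17358.0000.

E[X] = 17358 = 17358.0000.


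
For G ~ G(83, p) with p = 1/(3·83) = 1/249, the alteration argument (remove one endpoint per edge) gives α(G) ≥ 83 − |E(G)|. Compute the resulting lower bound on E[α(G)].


E[|E(G)|] = C(83, 2)·p = 3403 · (1/249) = 41/3.
E[α(G)] ≥ n − E[|E(G)|] = 83 − 41/3 = 208/3.
Numerically: ≈ 69.3333.
(This is only a lower bound; the true E[α(G)] may be larger.)

E[α(G)] ≥ 208/3 ≈ 69.3333.


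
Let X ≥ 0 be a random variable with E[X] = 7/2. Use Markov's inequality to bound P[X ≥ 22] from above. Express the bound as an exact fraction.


μ = E[X] = 7/2, a = 22.
Markov: P[X ≥ 22] ≤ μ/a = (7/2)/22 = 7/44.
Numerically: ≈ 0.159091.
(Since a = 22 > μ = 3.500000, the bound 7/44 is < 1 and informative.)

P[X ≥ 22] ≤ 7/44 ≈ 0.159091.


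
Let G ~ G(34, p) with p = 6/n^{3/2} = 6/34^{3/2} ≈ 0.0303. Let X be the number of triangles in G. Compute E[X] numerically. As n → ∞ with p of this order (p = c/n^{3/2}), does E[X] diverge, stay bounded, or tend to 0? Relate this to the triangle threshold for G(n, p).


Number of potential triangles: C(34, 3) = 5984.
Each occurs with probability p³ ≈ (0.0303)³ ≈ 2.77203e-05.
By linearity: E[X] = C(34, 3)·p³ ≈ 5984 · 2.77203e-05 ≈ 0.166.
Since α = 3/2 > 1, p = c/n^{3/2} = o(1/n) is below the triangle threshold p ~ 1/n. Asymptotically E[X] ~ (c³/6)·n^{3(1−α)} = (6³/6)·n^{-1.5} → 0, so by Markov's inequality G has no triangles w.h.p.

E[X] ≈ 0.166; in regime p = Θ(1/n^{3/2}) E[X] tends to 0 (below the triangle threshold p ~ 1/n).


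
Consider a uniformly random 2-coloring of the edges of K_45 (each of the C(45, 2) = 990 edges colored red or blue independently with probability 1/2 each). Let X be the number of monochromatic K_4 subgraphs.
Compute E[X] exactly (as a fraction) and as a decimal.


Let X = Σ_S X_S over the C(45, 4) = 148995 subsets S of size 4, where X_S = 1 if the K_4 on S is monochromatic.
For a fixed S, the K_4 on S has C(4, 2) = 6 edges. P[all 6 edges red] = (1/2)^6, and likewise for blue, so P[monochromatic] = 2·(1/2)^6 = 2^{1 − 6} = 1/32.
By linearity: E[X] = C(45, 4) · 2^{1 − 6} = 148995 · 1/32 = 148995/32.
Numerically: E[X] ≈ 4656.094.

E[X] = C(45,4)·2^(1−C(4,2)) = 148995/32 ≈ 4656.094.


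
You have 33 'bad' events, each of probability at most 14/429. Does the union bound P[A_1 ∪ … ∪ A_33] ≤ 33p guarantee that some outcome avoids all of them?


Union bound: P[∪_{i=1}^{33} A_i] ≤ Σ_i P[A_i] ≤ 33·p = 33·(14/429) = 14/13.
Numerically: 14/13 ≈ 1.0769.
Is 14/13 < 1? NO.
Since the bound 14/13 is ≥ 1, the union bound is uninformative here; it does NOT by itself certify existence.

33·p = 14/13 ≈ 1.0769; existence NOT certified by the union bound.


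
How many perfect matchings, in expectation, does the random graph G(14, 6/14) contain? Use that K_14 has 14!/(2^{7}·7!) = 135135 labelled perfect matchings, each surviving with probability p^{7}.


K_14 has 14!/(2^{7}·7!) = 135135 labelled perfect matchings.
For each such perfect matching H, let X_H = 1 if all 7 edges of H are present in G. Then P[X_H = 1] = p^{7} = (3/7)^{7} = 2187/823543.
By linearity of expectation: E[X] = Σ_H E[X_H] = 135135 · p^{7} = 135135 · 2187/823543 = 42220035/117649.
Numerically: E[X] ≈ 358.86.

E[X] = 135135 · (3/7)^{7} = 42220035/117649 ≈ 358.86.


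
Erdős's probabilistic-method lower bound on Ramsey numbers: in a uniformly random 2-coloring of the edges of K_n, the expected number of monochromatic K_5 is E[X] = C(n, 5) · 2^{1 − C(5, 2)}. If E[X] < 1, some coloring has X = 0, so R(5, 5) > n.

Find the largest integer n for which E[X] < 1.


We need C(n, 5) · 2^{1 − 10} < 1, i.e. C(n, 5) < 2^{10 − 1} = 512.
Check values of n near the boundary:
  n = 7: C(7, 5) = 21; 21 < 512? YES
  n = 8: C(8, 5) = 56; 56 < 512? YES
  n = 9: C(9, 5) = 126; 126 < 512? YES
  n = 10: C(10, 5) = 252; 252 < 512? YES
  n = 11: C(11, 5) = 462; 462 < 512? YES
  n = 12: C(12, 5) = 792; 792 < 512? NO
  n = 13: C(13, 5) = 1287; 1287 < 512? NO
  n = 14: C(14, 5) = 2002; 2002 < 512? NO
The largest n with C(n, 5) < 512 is n = 11 (where E[X] = 231/256 ≈ 0.902344). Hence R(5, 5) > 11, i.e. R(5, 5) ≥ 12.

Largest n = 11; hence R(5, 5) > 11.


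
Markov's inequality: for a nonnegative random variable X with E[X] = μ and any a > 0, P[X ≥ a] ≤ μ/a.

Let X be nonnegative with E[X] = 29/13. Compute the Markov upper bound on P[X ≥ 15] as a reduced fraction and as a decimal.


μ = E[X] = 29/13, a = 15.
Markov: P[X ≥ 15] ≤ μ/a = (29/13)/15 = 29/195.
Numerically: ≈ 0.1487.
(Since a = 15 > μ = 2.2308, the bound 29/195 is < 1 and informative.)

P[X ≥ 15] ≤ 29/195 ≈ 0.1487.


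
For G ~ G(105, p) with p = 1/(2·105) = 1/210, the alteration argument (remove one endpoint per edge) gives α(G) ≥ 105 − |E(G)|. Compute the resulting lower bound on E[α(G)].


E[|E(G)|] = C(105, 2)·p = 5460 · (1/210) = 26.
E[α(G)] ≥ n − E[|E(G)|] = 105 − 26 = 79.
Numerically: ≈ 79.00000.
(This is only a lower bound; the true E[α(G)] may be larger.)

E[α(G)] ≥ 79 ≈ 79.00000.


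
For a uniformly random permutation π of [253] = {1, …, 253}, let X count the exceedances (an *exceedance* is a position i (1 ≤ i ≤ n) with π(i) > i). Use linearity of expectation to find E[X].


Write X = Σ_{i=1}^{253} X_i, where X_i = 1_{π(i) > i}.
For each fixed i, π(i) is uniform over {1, …, 253} (marginal of a uniform permutation), so P[π(i) > i] = (n − i)/n. Summing: Σ_{i=1}^{253} (n − i)/n = (0 + 1 + … + 252)/253 = 253(253 − 1)/(2·253) = (253 − 1)/2.
Hence E[X] = Σ_{i=1}^{253} (253 − i)/253 = 126 ≈ 126.00000.

E[X] = 126 = 126.00000.


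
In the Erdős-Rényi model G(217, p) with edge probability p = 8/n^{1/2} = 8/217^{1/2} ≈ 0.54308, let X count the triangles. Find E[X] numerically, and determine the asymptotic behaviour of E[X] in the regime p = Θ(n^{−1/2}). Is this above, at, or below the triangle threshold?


Number of potential triangles: C(217, 3) = 1679580.
Each occurs with probability p³ ≈ (0.54308)³ ≈ 1.6016970e-01.
By linearity: E[X] = C(217, 3)·p³ ≈ 1679580 · 1.6016970e-01 ≈ 269017.82353.
Since α = 1/2 < 1, p = c/n^{1/2} ≫ 1/n is above the triangle threshold p ~ 1/n. Asymptotically E[X] ~ (c³/6)·n^{3(1−α)} = (8³/6)·n^{1.5} → ∞; triangles are abundant w.h.p.

E[X] ≈ 269017.82353; in regime p = Θ(1/n^{1/2}) E[X] diverges (above the triangle threshold p ~ 1/n).


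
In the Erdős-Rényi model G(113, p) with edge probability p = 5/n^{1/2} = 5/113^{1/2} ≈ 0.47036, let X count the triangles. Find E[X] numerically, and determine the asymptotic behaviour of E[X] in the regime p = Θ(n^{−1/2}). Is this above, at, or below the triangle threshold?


Number of potential triangles: C(113, 3) = 234136.
Each occurs with probability p³ ≈ (0.47036)³ ≈ 1.04062043e-01.
By linearity: E[X] = C(113, 3)·p³ ≈ 234136 · 1.04062043e-01 ≈ 24364.670491.
Since α = 1/2 < 1, p = c/n^{1/2} ≫ 1/n is above the triangle threshold p ~ 1/n. Asymptotically E[X] ~ (c³/6)·n^{3(1−α)} = (5³/6)·n^{1.5} → ∞; triangles are abundant w.h.p.

E[X] ≈ 24364.670491; in regime p = Θ(1/n^{1/2}) E[X] diverges (above the triangle threshold p ~ 1/n).


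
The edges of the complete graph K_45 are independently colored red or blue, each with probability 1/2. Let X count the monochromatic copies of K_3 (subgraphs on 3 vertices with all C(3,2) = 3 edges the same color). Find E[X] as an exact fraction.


Let X = Σ_S X_S over the C(45, 3) = 14190 subsets S of size 3, where X_S = 1 if the K_3 on S is monochromatic.
For a fixed S, the K_3 on S has C(3, 2) = 3 edges. P[all 3 edges red] = (1/2)^3, and likewise for blue, so P[monochromatic] = 2·(1/2)^3 = 2^{1 − 3} = 1/4.
By linearity of expectation: E[X] = C(45, 3) · 2^{1 − 3} = 14190 · 1/4 = 7095/2.
Numerically: E[X] ≈ 3547.5000.

E[X] = C(45,3)·2^(1−C(3,2)) = 7095/2 ≈ 3547.5000.


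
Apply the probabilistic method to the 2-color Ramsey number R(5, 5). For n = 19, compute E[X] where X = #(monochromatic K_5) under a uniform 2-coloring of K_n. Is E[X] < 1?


E[X] = C(19, 5) · 2^{1 − 10} = 11628 · 2^{−9} = 11628/512.
As a reduced fraction: E[X] = 2907/128 ≈ 22.711.
Is E[X] < 1? NO.
Since E[X] ≥ 1, the first-moment bound is inconclusive at n = 19; it does NOT by itself certify R(5, 5) > 19.

E[X] = 2907/128 ≈ 22.711; E[X] ≥ 1; first-moment method inconclusive here.


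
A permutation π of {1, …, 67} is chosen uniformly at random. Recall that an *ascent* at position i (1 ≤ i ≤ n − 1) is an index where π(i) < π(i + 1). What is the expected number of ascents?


Write X = Σ X_I over i = 1, …, 66, with X_I the indicator of one ascent.
There are 66 indicators.
For each fixed i, the pair (π(i), π(i+1)) is a uniformly random ordered pair of distinct values from {1, …, 67}; by symmetry P[π(i) < π(i+1)] = 1/2.
By linearity: E[X] = 66 · (1/2) = (67 − 1) · (1/2) = 33 ≈ 33.00000.

E[X] = 33 = 33.00000.


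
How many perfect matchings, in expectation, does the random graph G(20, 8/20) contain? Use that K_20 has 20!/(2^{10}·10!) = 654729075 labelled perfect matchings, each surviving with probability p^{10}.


K_20 has 20!/(2^{10}·10!) = 654729075 labelled perfect matchings.
For each such perfect matching H, let X_H = 1 if all 10 edges of H are present in G. Then P[X_H = 1] = p^{10} = (2/5)^{10} = 1024/9765625.
By linearity: E[X] = Σ_H E[X_H] = 654729075 · p^{10} = 654729075 · 1024/9765625 = 26817702912/390625.
Numerically: E[X] ≈ 68653.

E[X] = 654729075 · (2/5)^{10} = 26817702912/390625 ≈ 68653.


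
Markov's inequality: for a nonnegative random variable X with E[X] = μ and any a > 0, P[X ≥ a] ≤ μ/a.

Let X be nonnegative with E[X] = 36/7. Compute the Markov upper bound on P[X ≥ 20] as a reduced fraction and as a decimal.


μ = E[X] = 36/7, a = 20.
Markov: P[X ≥ 20] ≤ μ/a = (36/7)/20 = 9/35.
Numerically: ≈ 0.257.
(Since a = 20 > μ = 5.143, the bound 9/35 is < 1 and informative.)

P[X ≥ 20] ≤ 9/35 ≈ 0.257.


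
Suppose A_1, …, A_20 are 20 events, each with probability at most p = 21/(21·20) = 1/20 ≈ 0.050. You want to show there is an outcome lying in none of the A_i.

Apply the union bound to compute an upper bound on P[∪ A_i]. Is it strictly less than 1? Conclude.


Union bound: P[∪_{i=1}^{20} A_i] ≤ Σ_i P[A_i] ≤ 20·p = 20·(1/20) = 1.
Numerically: 1 ≈ 1.000.
Is 1 < 1? NO.
Since the bound 1 is ≥ 1, the union bound is uninformative here; it does NOT by itself certify existence.

20·p = 1 ≈ 1.000; existence NOT certified by the union bound.


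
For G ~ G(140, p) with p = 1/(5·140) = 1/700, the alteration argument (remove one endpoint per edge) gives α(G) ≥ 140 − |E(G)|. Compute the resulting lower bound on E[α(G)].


E[|E(G)|] = C(140, 2)·p = 9730 · (1/700) = 139/10.
E[α(G)] ≥ n − E[|E(G)|] = 140 − 139/10 = 1261/10.
Numerically: ≈ 126.10000.
(This is only a lower bound; the true E[α(G)] may be larger.)

E[α(G)] ≥ 1261/10 ≈ 126.10000.


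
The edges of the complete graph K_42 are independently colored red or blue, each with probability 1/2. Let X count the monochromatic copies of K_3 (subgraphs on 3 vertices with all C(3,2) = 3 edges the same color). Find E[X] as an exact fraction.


Let X = Σ_S X_S over the C(42, 3) = 11480 subsets S of size 3, where X_S = 1 if the K_3 on S is monochromatic.
For a fixed S, the K_3 on S has C(3, 2) = 3 edges. P[all 3 edges red] = (1/2)^3, and likewise for blue, so P[monochromatic] = 2·(1/2)^3 = 2^{1 − 3} = 1/4.
By linearity of expectation: E[X] = C(42, 3) · 2^{1 − 3} = 11480 · 1/4 = 2870.
Numerically: E[X] ≈ 2870.000.

E[X] = C(42,3)·2^(1−C(3,2)) = 2870 ≈ 2870.000.


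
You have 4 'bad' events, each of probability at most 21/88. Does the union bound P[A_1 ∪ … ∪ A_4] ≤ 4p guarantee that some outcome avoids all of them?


Union bound: P[∪_{i=1}^{4} A_i] ≤ Σ_i P[A_i] ≤ 4·p = 4·(21/88) = 21/22.
Numerically: 21/22 ≈ 0.955.
Is 21/22 < 1? YES.
Since P[∪ A_i] ≤ 21/22 < 1, the complement has P[∩ A_i^c] ≥ 1 − 21/22 = 1/22 > 0, so some outcome avoids every A_i.

4·p = 21/22 ≈ 0.955; existence CERTIFIED by the union bound.


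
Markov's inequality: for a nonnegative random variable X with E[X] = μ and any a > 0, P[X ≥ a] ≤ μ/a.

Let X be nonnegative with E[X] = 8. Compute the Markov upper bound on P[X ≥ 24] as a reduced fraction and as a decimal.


μ = E[X] = 8, a = 24.
Markov: P[X ≥ 24] ≤ μ/a = (8)/24 = 1/3.
Numerically: ≈ 0.333.
(Since a = 24 > μ = 8.000, the bound 1/3 is < 1 and informative.)

P[X ≥ 24] ≤ 1/3 ≈ 0.333.


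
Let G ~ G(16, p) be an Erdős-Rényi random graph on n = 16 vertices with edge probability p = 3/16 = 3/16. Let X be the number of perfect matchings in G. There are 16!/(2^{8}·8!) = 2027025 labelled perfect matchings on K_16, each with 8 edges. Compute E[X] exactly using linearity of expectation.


K_16 has 16!/(2^{8}·8!) = 2027025 labelled perfect matchings.
For each such perfect matching H, let X_H = 1 if all 8 edges of H are present in G. Then P[X_H = 1] = p^{8} = (3/16)^{8} = 6561/4294967296.
By linearity of expectation: E[X] = Σ_H E[X_H] = 2027025 · p^{8} = 2027025 · 6561/4294967296 = 13299311025/4294967296.
Numerically: E[X] ≈ 3.09649.

E[X] = 2027025 · (3/16)^{8} = 13299311025/4294967296 ≈ 3.09649.


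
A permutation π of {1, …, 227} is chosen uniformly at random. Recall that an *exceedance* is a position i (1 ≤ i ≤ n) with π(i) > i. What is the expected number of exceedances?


Write X = Σ_{i=1}^{227} X_i, where X_i = 1_{π(i) > i}.
For each fixed i, π(i) is uniform over {1, …, 227} (marginal of a uniform permutation), so P[π(i) > i] = (n − i)/n. Summing: Σ_{i=1}^{227} (n − i)/n = (0 + 1 + … + 226)/227 = 227(227 − 1)/(2·227) = (227 − 1)/2.
Hence E[X] = Σ_{i=1}^{227} (227 − i)/227 = 113 ≈ 113.00000.

E[X] = 113 = 113.00000.


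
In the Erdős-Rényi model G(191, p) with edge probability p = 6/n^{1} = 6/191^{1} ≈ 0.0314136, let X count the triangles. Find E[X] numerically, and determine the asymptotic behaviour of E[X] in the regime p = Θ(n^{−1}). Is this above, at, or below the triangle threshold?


Number of potential triangles: C(191, 3) = 1143135.
Each occurs with probability p³ ≈ (0.0314136)³ ≈ 3.09994258e-05.
By linearity: E[X] = C(191, 3)·p³ ≈ 1143135 · 3.09994258e-05 ≈ 35.436529.
Here α = 1, so p = 6/n is exactly at the triangle threshold p ~ 1/n. Asymptotically E[X] → c³/6 = 6³/6 = 36 ≈ 36.000000, a bounded constant. In this regime the triangle count is asymptotically Poisson(c³/6).

E[X] ≈ 35.436529; in regime p = Θ(1/n^{1}) E[X] stays bounded (at the triangle threshold p ~ 1/n).


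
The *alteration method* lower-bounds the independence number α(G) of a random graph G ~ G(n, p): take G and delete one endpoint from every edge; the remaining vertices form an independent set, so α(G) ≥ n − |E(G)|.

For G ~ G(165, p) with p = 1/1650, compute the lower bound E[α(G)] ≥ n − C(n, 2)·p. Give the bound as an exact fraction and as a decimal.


E[|E(G)|] = C(165, 2)·p = 13530 · (1/1650) = 41/5.
E[α(G)] ≥ n − E[|E(G)|] = 165 − 41/5 = 784/5.
Numerically: ≈ 156.800000.
(This is only a lower bound; the true E[α(G)] may be larger.)

E[α(G)] ≥ 784/5 ≈ 156.800000.


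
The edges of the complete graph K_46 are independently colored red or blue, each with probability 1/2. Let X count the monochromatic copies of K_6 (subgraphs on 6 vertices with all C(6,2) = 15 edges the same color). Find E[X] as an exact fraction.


Let X = Σ_S X_S over the C(46, 6) = 9366819 subsets S of size 6, where X_S = 1 if the K_6 on S is monochromatic.
For a fixed S, the K_6 on S has C(6, 2) = 15 edges. P[all 15 edges red] = (1/2)^15, and likewise for blue, so P[monochromatic] = 2·(1/2)^15 = 2^{1 − 15} = 1/16384.
By linearity of expectation: E[X] = C(46, 6) · 2^{1 − 15} = 9366819 · 1/16384 = 9366819/16384.
Numerically: E[X] ≈ 571.705.

E[X] = C(46,6)·2^(1−C(6,2)) = 9366819/16384 ≈ 571.705.


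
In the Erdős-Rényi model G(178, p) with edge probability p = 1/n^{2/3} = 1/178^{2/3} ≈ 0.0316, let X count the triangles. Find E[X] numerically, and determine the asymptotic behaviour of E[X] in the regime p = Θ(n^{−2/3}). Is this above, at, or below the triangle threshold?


Number of potential triangles: C(178, 3) = 924176.
Each occurs with probability p³ ≈ (0.0316)³ ≈ 3.156167e-05.
By linearity: E[X] = C(178, 3)·p³ ≈ 924176 · 3.156167e-05 ≈ 29.1685.
Since α = 2/3 < 1, p = c/n^{2/3} ≫ 1/n is above the triangle threshold p ~ 1/n. Asymptotically E[X] ~ (c³/6)·n^{3(1−α)} = (1³/6)·n^{1} → ∞; triangles are abundant w.h.p.

E[X] ≈ 29.1685; in regime p = Θ(1/n^{2/3}) E[X] diverges (above the triangle threshold p ~ 1/n).


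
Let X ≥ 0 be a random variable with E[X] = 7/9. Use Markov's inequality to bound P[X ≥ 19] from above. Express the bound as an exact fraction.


μ = E[X] = 7/9, a = 19.
Markov: P[X ≥ 19] ≤ μ/a = (7/9)/19 = 7/171.
Numerically: ≈ 0.040936.
(Since a = 19 > μ = 0.777778, the bound 7/171 is < 1 and informative.)

P[X ≥ 19] ≤ 7/171 ≈ 0.040936.


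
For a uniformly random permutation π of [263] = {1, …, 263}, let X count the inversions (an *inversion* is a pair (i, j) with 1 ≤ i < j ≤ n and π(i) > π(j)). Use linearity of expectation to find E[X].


Write X = Σ X_I over the C(263, 2) = 34453 pairs i < j, with X_I the indicator of one inversion.
There are 34453 indicators.
For each fixed pair i < j, the values π(i) and π(j) are two distinct elements of {1, …, 263} in uniformly random order; by symmetry P[π(i) > π(j)] = 1/2.
By linearity: E[X] = 34453 · (1/2) = C(263, 2) · (1/2) = 34453/2 = 34453/2 ≈ 17226.50000.

E[X] = 34453/2 = 17226.50000.


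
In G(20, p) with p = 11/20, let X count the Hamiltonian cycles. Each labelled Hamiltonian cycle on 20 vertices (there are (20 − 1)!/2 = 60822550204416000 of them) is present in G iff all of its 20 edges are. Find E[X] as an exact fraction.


K_20 has (20 − 1)!/2 = 60822550204416000 labelled Hamiltonian cycles.
For each such Hamiltonian cycle H, let X_H = 1 if all 20 edges of H are present in G. Then P[X_H = 1] = p^{20} = (11/20)^{20} = 672749994932560009201/104857600000000000000000000.
Summing the indicators: E[X] = Σ_H E[X_H] = 60822550204416000 · p^{20} = 60822550204416000 · 672749994932560009201/104857600000000000000000000 = 9989836509230039246035759128621/25600000000000000000.
Numerically: E[X] ≈ 3.902e+11.

E[X] = 60822550204416000 · (11/20)^{20} = 9989836509230039246035759128621/25600000000000000000 ≈ 3.902e+11.


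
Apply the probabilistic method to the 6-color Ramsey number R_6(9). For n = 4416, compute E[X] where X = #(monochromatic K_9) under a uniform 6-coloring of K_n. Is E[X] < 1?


E[X] = C(4416, 9) · 6^{1 − 36} = 1745644609681318303205765440 · 6^{−35} = 1745644609681318303205765440/1719070799748422591028658176.
As a reduced fraction: E[X] = 27275697026270598487590085/26860481246069102984822784 ≈ 1.0155.
Is E[X] < 1? NO.
Since E[X] ≥ 1, the first-moment bound is inconclusive at n = 4416; it does NOT by itself certify R_6(9) > 4416.

E[X] = 27275697026270598487590085/26860481246069102984822784 ≈ 1.0155; E[X] ≥ 1; first-moment method inconclusive here.


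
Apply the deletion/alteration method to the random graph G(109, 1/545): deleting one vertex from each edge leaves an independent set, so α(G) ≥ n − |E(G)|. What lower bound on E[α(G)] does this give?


E[|E(G)|] = C(109, 2)·p = 5886 · (1/545) = 54/5.
E[α(G)] ≥ n − E[|E(G)|] = 109 − 54/5 = 491/5.
Numerically: ≈ 98.20000.
(This is only a lower bound; the true E[α(G)] may be larger.)

E[α(G)] ≥ 491/5 ≈ 98.20000.


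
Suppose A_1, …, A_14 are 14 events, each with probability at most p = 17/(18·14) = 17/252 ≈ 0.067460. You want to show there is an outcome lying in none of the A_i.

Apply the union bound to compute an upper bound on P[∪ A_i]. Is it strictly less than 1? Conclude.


Union bound: P[∪_{i=1}^{14} A_i] ≤ Σ_i P[A_i] ≤ 14·p = 14·(17/252) = 17/18.
Numerically: 17/18 ≈ 0.944444.
Is 17/18 < 1? YES.
Since P[∪ A_i] ≤ 17/18 < 1, the complement has P[∩ A_i^c] ≥ 1 − 17/18 = 1/18 > 0, so some outcome avoids every A_i.

14·p = 17/18 ≈ 0.944444; existence CERTIFIED by the union bound.


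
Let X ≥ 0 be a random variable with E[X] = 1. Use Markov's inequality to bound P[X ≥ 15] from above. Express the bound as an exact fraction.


μ = E[X] = 1, a = 15.
Markov: P[X ≥ 15] ≤ μ/a = (1)/15 = 1/15.
Numerically: ≈ 0.06667.
(Since a = 15 > μ = 1.00000, the bound 1/15 is < 1 and informative.)

P[X ≥ 15] ≤ 1/15 ≈ 0.06667.


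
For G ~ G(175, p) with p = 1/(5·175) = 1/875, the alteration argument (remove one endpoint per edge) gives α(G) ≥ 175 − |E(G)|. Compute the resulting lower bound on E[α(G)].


E[|E(G)|] = C(175, 2)·p = 15225 · (1/875) = 87/5.
E[α(G)] ≥ n − E[|E(G)|] = 175 − 87/5 = 788/5.
Numerically: ≈ 157.60000.
(This is only a lower bound; the true E[α(G)] may be larger.)

E[α(G)] ≥ 788/5 ≈ 157.60000.


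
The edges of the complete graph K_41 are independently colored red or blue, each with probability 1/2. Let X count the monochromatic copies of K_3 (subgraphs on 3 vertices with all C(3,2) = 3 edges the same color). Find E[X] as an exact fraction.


Let X = Σ_S X_S over the C(41, 3) = 10660 subsets S of size 3, where X_S = 1 if the K_3 on S is monochromatic.
For a fixed S, the K_3 on S has C(3, 2) = 3 edges. P[all 3 edges red] = (1/2)^3, and likewise for blue, so P[monochromatic] = 2·(1/2)^3 = 2^{1 − 3} = 1/4.
By linearity of expectation: E[X] = C(41, 3) · 2^{1 − 3} = 10660 · 1/4 = 2665.
Numerically: E[X] ≈ 2665.0000.

E[X] = C(41,3)·2^(1−C(3,2)) = 2665 ≈ 2665.0000.


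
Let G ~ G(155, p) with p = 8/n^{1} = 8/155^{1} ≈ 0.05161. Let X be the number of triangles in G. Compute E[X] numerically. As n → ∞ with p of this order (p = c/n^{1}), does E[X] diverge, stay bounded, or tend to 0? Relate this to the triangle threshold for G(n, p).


Number of potential triangles: C(155, 3) = 608685.
Each occurs with probability p³ ≈ (0.05161)³ ≈ 1.374912e-04.
By linearity: E[X] = C(155, 3)·p³ ≈ 608685 · 1.374912e-04 ≈ 83.6888.
Here α = 1, so p = 8/n is exactly at the triangle threshold p ~ 1/n. Asymptotically E[X] → c³/6 = 8³/6 = 256/3 ≈ 85.3333, a bounded constant. In this regime the triangle count is asymptotically Poisson(c³/6).

E[X] ≈ 83.6888; in regime p = Θ(1/n^{1}) E[X] stays bounded (at the triangle threshold p ~ 1/n).


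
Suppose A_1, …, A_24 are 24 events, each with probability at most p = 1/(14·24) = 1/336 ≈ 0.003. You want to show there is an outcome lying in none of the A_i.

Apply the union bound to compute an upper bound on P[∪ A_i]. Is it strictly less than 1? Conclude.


Union bound: P[∪_{i=1}^{24} A_i] ≤ Σ_i P[A_i] ≤ 24·p = 24·(1/336) = 1/14.
Numerically: 1/14 ≈ 0.071.
Is 1/14 < 1? YES.
Since P[∪ A_i] ≤ 1/14 < 1, the complement has P[∩ A_i^c] ≥ 1 − 1/14 = 13/14 > 0, so some outcome avoids every A_i.

24·p = 1/14 ≈ 0.071; existence CERTIFIED by the union bound.


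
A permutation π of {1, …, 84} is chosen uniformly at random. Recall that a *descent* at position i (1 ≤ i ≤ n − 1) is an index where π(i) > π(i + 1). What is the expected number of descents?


Write X = Σ X_I over i = 1, …, 83, with X_I the indicator of one descent.
There are 83 indicators.
For each fixed i, the pair (π(i), π(i+1)) is a uniformly random ordered pair of distinct values from {1, …, 84}; by symmetry P[π(i) > π(i+1)] = 1/2.
By linearity: E[X] = 83 · (1/2) = (84 − 1) · (1/2) = 83/2 ≈ 41.50000.

E[X] = 83/2 = 41.50000.


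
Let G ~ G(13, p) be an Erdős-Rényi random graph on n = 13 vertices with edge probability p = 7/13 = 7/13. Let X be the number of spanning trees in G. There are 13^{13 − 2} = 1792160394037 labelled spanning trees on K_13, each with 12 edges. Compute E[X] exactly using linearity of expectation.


K_13 has 13^{13 − 2} = 1792160394037 labelled spanning trees.
For each such spanning tree H, let X_H = 1 if all 12 edges of H are present in G. Then P[X_H = 1] = p^{12} = (7/13)^{12} = 13841287201/23298085122481.
By linearity of expectation: E[X] = Σ_H E[X_H] = 1792160394037 · p^{12} = 1792160394037 · 13841287201/23298085122481 = 13841287201/13.
Numerically: E[X] ≈ 1.06e+09.

E[X] = 1792160394037 · (7/13)^{12} = 13841287201/13 ≈ 1.06e+09.


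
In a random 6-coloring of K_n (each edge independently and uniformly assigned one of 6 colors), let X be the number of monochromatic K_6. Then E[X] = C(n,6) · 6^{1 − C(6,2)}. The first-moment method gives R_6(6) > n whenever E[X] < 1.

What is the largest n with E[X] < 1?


We need C(n, 6) · 6^{1 − 15} < 1, i.e. C(n, 6) < 6^{15 − 1} = 78364164096.
Check values of n near the boundary:
  n = 196: C(196, 6) = 72887293024; 72887293024 < 78364164096? YES
  n = 197: C(197, 6) = 75176946208; 75176946208 < 78364164096? YES
  n = 198: C(198, 6) = 77526225777; 77526225777 < 78364164096? YES
  n = 199: C(199, 6) = 79936367511; 79936367511 < 78364164096? NO
  n = 200: C(200, 6) = 82408626300; 82408626300 < 78364164096? NO
  n = 201: C(201, 6) = 84944276340; 84944276340 < 78364164096? NO
The largest n with C(n, 6) < 78364164096 is n = 198 (where E[X] = 25842075259/26121388032 ≈ 0.989). Hence R_6(6) > 198, i.e. R_6(6) ≥ 199.

Largest n = 198; hence R_6(6) > 198.


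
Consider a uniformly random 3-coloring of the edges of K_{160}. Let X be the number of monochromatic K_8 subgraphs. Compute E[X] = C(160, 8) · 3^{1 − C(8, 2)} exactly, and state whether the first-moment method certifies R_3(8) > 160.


E[X] = C(160, 8) · 3^{1 − 28} = 8917061687820 · 3^{−27} = 8917061687820/7625597484987.
As a reduced fraction: E[X] = 990784631980/847288609443 ≈ 1.16936.
Is E[X] < 1? NO.
Since E[X] ≥ 1, the first-moment bound is inconclusive at n = 160; it does NOT by itself certify R_3(8) > 160.

E[X] = 990784631980/847288609443 ≈ 1.16936; E[X] ≥ 1; first-moment method inconclusive here.


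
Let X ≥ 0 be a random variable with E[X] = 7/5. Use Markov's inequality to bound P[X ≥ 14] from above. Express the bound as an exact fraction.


μ = E[X] = 7/5, a = 14.
Markov: P[X ≥ 14] ≤ μ/a = (7/5)/14 = 1/10.
Numerically: ≈ 0.100.
(Since a = 14 > μ = 1.400, the bound 1/10 is < 1 and informative.)

P[X ≥ 14] ≤ 1/10 ≈ 0.100.


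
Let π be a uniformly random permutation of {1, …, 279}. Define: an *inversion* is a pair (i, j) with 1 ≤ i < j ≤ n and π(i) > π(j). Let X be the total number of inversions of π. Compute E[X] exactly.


Write X = Σ X_I over the C(279, 2) = 38781 pairs i < j, with X_I the indicator of one inversion.
There are 38781 indicators.
For each fixed pair i < j, the values π(i) and π(j) are two distinct elements of {1, …, 279} in uniformly random order; by symmetry P[π(i) > π(j)] = 1/2.
By linearity: E[X] = 38781 · (1/2) = C(279, 2) · (1/2) = 38781/2 = 38781/2 ≈ 19390.500.

E[X] = 38781/2 = 19390.500.


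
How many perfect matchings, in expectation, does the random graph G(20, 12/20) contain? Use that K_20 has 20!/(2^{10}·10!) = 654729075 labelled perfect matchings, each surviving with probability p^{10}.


K_20 has 20!/(2^{10}·10!) = 654729075 labelled perfect matchings.
For each such perfect matching H, let X_H = 1 if all 10 edges of H are present in G. Then P[X_H = 1] = p^{10} = (3/5)^{10} = 59049/9765625.
By linearity of expectation: E[X] = Σ_H E[X_H] = 654729075 · p^{10} = 654729075 · 59049/9765625 = 1546443885987/390625.
Numerically: E[X] ≈ 3.9589e+06.

E[X] = 654729075 · (3/5)^{10} = 1546443885987/390625 ≈ 3.9589e+06.


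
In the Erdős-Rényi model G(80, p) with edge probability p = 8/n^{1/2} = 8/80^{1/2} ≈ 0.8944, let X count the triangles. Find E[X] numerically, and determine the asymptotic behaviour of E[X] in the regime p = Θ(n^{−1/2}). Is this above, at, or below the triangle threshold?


Number of potential triangles: C(80, 3) = 82160.
Each occurs with probability p³ ≈ (0.8944)³ ≈ 7.155418e-01.
By linearity: E[X] = C(80, 3)·p³ ≈ 82160 · 7.155418e-01 ≈ 58788.9104.
Since α = 1/2 < 1, p = c/n^{1/2} ≫ 1/n is above the triangle threshold p ~ 1/n. Asymptotically E[X] ~ (c³/6)·n^{3(1−α)} = (8³/6)·n^{1.5} → ∞; triangles are abundant w.h.p.

E[X] ≈ 58788.9104; in regime p = Θ(1/n^{1/2}) E[X] diverges (above the triangle threshold p ~ 1/n).


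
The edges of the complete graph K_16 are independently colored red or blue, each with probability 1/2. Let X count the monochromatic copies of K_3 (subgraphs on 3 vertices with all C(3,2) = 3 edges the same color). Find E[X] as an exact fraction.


Let X = Σ_S X_S over the C(16, 3) = 560 subsets S of size 3, where X_S = 1 if the K_3 on S is monochromatic.
For a fixed S, the K_3 on S has C(3, 2) = 3 edges. P[all 3 edges red] = (1/2)^3, and likewise for blue, so P[monochromatic] = 2·(1/2)^3 = 2^{1 − 3} = 1/4.
By linearity: E[X] = C(16, 3) · 2^{1 − 3} = 560 · 1/4 = 140.
Numerically: E[X] ≈ 140.000.

E[X] = C(16,3)·2^(1−C(3,2)) = 140 ≈ 140.000.
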